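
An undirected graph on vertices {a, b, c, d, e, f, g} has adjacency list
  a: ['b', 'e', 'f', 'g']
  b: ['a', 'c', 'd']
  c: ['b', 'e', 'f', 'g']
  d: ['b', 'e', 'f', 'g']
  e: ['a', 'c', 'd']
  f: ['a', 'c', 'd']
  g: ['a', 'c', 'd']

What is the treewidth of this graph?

A width-3 tree decomposition is:
Bags: B1 = {a, b, c, d}  B2 = {a, c, d, f}  B3 = {a, c, d, g}  B4 = {a, c, d, e}
Tree: B1–B2, B2–B3, B3–B4
Each bag holds 4 vertices, so the decomposition has width 3, which upper-bounds the treewidth. For the lower bound: the 4 vertex sets {b,c}, {a,f}, {d}, {g} are disjoint, each induces a connected subgraph, and every pair is joined by at least one edge of G. Contracting each set to a single vertex therefore yields K_{4} as a minor, and since treewidth is minor-monotone, tw(G) ≥ tw(K_{4}) = 3. Therefore the treewidth is 3.

3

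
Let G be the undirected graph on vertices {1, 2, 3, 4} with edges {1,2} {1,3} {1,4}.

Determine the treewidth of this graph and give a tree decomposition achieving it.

Every bag has size at most 2, so the width is 2 − 1 = 1 and tw(G) ≤ 1. Since G has at least one edge (e.g. 2–1), it is not an edgeless graph, so tw(G) ≥ 1. Combining the bounds, tw(G) = 1.

Treewidth 1.
One optimal decomposition is:
Bags: B1 = {1, 2}  B2 = {1, 3}  B3 = {1, 4}
Tree: B1–B2, B1–B3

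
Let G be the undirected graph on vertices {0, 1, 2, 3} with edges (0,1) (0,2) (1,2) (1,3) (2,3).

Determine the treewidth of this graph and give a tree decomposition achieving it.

The largest bag has 3 vertices, giving width 2; this decomposition certifies tw(G) ≤ 2. Conversely, {0, 1, 2} is a clique of size 3, and the vertices of any clique must share a bag in every tree decomposition; so some bag has ≥ 3 vertices and tw(G) ≥ 2. Hence tw(G) = 2 exactly.

Treewidth 2.
One optimal decomposition is:
Bags: B1 = {1, 2, 3}  B2 = {0, 1, 2}
Tree: B1–B2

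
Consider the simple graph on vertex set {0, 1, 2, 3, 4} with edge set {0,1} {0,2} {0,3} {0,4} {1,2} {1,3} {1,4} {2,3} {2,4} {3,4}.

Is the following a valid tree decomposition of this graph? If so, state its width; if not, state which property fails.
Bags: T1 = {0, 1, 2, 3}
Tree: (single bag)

A tree decomposition must satisfy three properties: every vertex lies in some bag; for every edge, both endpoints lie together in some bag; and for every vertex, the bags containing it form a connected subtree. Here vertex 4 appears in no bag, so the decomposition is invalid.

No — vertex 4 appears in no bag.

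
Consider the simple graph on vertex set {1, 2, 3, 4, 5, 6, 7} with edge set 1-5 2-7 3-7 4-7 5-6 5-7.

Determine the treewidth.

1

A width-1 tree decomposition is:
Bags: B1 = {3, 7}  B2 = {2, 7}  B3 = {5, 7}  B4 = {5, 6}  B5 = {1, 5}  B6 = {4, 7}
Tree: B1–B2, B2–B3, B3–B4, B4–B5, B1–B6
Each bag holds 2 vertices, so the decomposition has width 1, which upper-bounds the treewidth. Any graph with an edge has treewidth ≥ 1, and G has the edge 3–7. The upper and lower bounds meet at 1, so that is the treewidth.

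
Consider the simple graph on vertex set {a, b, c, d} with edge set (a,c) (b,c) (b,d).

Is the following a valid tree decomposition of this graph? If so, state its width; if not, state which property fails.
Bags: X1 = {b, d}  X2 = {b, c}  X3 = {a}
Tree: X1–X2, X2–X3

No — edge (c,a) lies in no bag.

A tree decomposition must satisfy three properties: every vertex lies in some bag; for every edge, both endpoints lie together in some bag; and for every vertex, the bags containing it form a connected subtree. Here edge (c,a) lies in no bag, so the decomposition is invalid.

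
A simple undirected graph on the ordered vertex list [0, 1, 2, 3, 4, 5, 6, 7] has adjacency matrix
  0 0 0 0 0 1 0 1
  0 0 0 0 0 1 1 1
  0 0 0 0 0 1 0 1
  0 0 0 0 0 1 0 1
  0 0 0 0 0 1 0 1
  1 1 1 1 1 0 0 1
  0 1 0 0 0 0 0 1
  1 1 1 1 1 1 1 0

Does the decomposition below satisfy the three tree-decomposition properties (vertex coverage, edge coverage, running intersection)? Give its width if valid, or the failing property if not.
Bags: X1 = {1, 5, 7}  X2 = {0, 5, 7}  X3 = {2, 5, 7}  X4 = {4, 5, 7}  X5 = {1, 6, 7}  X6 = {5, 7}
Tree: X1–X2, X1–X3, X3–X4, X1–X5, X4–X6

No — vertex 3 appears in no bag.

A tree decomposition must satisfy three properties: every vertex lies in some bag; for every edge, both endpoints lie together in some bag; and for every vertex, the bags containing it form a connected subtree. Here vertex 3 appears in no bag, so the decomposition is invalid.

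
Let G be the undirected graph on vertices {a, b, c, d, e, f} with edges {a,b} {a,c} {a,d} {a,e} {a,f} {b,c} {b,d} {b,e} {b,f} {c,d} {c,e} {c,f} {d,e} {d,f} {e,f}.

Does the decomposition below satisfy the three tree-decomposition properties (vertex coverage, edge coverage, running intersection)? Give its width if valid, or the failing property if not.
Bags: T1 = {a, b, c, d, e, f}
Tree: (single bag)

Every vertex of G appears in some bag (union = {a, b, c, d, e, f}); every edge is covered by a bag; and for each vertex v the set of bags containing v is connected in the bag tree. The decomposition is therefore valid. The largest bag has 6 vertices, so the width is 5.

Yes; width 5.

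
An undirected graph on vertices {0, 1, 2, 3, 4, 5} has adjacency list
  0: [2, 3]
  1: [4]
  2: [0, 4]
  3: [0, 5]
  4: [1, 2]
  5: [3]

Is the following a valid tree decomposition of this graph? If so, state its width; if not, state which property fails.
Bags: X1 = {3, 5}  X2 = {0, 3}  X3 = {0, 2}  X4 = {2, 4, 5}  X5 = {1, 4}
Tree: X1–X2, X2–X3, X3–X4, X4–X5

No — bags containing vertex 5 are not connected in the tree.

A tree decomposition must satisfy three properties: every vertex lies in some bag; for every edge, both endpoints lie together in some bag; and for every vertex, the bags containing it form a connected subtree. Here bags containing vertex 5 are not connected in the tree, so the decomposition is invalid.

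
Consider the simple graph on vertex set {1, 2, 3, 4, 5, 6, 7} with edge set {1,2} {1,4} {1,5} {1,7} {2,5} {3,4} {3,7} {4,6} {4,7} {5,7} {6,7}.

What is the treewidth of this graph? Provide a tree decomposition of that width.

Treewidth 2.
One such decomposition:
Bags: B1 = {1, 5, 7}  B2 = {1, 2, 5}  B3 = {1, 4, 7}  B4 = {4, 6, 7}  B5 = {3, 4, 7}
Tree: B1–B2, B1–B3, B3–B4, B3–B5

The largest bag has 3 vertices, giving width 2; this decomposition certifies tw(G) ≤ 2. On the other hand G contains the 3-clique {1, 2, 5}. A clique must lie in a single bag of any decomposition, so no decomposition can have width below 2. The upper and lower bounds meet at 2, so that is the treewidth.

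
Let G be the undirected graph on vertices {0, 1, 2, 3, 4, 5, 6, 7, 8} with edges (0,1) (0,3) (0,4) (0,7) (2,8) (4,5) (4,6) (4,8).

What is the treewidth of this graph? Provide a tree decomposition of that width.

Each bag holds 2 vertices, so the decomposition has width 1, which upper-bounds the treewidth. G has an edge, so its treewidth is at least 1. Therefore the treewidth is 1.

Treewidth 1.
One optimal decomposition is:
Bags: B1 = {0, 4}  B2 = {0, 3}  B3 = {0, 7}  B4 = {4, 8}  B5 = {0, 1}  B6 = {2, 8}  B7 = {4, 5}  B8 = {4, 6}
Tree: B1–B2, B1–B3, B1–B4, B3–B5, B4–B6, B1–B7, B7–B8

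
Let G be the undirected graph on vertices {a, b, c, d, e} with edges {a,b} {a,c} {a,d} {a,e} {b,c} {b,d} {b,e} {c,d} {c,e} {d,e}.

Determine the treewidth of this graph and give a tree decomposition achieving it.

Treewidth 4.
One such decomposition:
Bags: B1 = {a, b, c, d, e}
Tree: (single bag)

With just one bag of size 5, the width is 5 − 1 = 4, so tw(G) ≤ 4. On the other hand G contains the 5-clique {a, b, c, d, e}. A clique must lie in a single bag of any decomposition, so no decomposition can have width below 4. Hence tw(G) = 4 exactly.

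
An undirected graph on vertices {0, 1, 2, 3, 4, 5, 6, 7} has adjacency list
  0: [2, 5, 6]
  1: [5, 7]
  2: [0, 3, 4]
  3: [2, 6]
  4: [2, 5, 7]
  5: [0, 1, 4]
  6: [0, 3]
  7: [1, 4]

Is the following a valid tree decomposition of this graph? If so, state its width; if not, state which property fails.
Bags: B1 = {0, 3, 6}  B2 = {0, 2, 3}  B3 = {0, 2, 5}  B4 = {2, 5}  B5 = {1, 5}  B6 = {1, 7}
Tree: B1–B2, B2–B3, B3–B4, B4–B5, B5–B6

No — vertex 4 appears in no bag.

A tree decomposition must satisfy three properties: every vertex lies in some bag; for every edge, both endpoints lie together in some bag; and for every vertex, the bags containing it form a connected subtree. Here vertex 4 appears in no bag, so the decomposition is invalid.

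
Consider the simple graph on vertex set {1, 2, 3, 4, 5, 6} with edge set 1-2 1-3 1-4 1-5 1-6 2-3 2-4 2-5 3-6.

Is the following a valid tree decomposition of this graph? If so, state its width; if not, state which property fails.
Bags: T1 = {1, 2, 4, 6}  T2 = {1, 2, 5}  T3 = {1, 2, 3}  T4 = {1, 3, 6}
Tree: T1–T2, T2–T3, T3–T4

A tree decomposition must satisfy three properties: every vertex lies in some bag; for every edge, both endpoints lie together in some bag; and for every vertex, the bags containing it form a connected subtree. Here bags containing vertex 6 are not connected in the tree, so the decomposition is invalid.

No — bags containing vertex 6 are not connected in the tree.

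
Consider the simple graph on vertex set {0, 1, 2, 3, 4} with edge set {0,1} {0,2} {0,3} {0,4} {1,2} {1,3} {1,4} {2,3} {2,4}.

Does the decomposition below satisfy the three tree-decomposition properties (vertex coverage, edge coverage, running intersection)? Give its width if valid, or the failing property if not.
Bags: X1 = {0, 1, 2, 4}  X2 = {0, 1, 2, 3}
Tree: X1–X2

Yes; width 3.

Checking the three conditions: (i) the bags cover all of {0, 1, 2, 3, 4}; (ii) for each edge, some bag contains both endpoints; (iii) the bags containing any fixed vertex form a subtree. All hold, so the decomposition is valid with width 4 − 1 = 3.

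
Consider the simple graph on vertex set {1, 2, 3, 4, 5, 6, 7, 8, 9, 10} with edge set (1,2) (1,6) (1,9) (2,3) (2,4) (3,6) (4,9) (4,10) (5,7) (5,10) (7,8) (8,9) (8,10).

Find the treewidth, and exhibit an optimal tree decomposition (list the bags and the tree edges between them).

Each bag holds 3 vertices, so the decomposition has width 2, which upper-bounds the treewidth. For the lower bound, G contains the cycle 5–7–8–10–5, so G is not a forest; only forests have treewidth ≤ 1, hence tw(G) ≥ 2. Hence tw(G) = 2 exactly.

Treewidth 2.
Bags: B1 = {5, 7, 10}  B2 = {7, 8, 10}  B3 = {4, 8, 10}  B4 = {4, 8, 9}  B5 = {2, 4, 9}  B6 = {1, 2, 9}  B7 = {1, 2, 3}  B8 = {1, 3, 6}
Tree: B1–B2, B2–B3, B3–B4, B4–B5, B5–B6, B6–B7, B7–B8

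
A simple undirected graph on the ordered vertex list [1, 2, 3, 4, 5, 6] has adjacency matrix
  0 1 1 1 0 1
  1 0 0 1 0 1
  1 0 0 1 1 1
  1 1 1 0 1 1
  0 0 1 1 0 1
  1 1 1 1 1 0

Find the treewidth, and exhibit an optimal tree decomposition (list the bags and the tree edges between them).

The largest bag has 4 vertices, giving width 3; this decomposition certifies tw(G) ≤ 3. For the lower bound, the 4 vertices {1, 2, 4, 6} are pairwise adjacent, and any tree decomposition puts a clique entirely inside one bag — forcing width ≥ 3. The upper and lower bounds meet at 3, so that is the treewidth.

Treewidth 3.
Bags: B1 = {1, 3, 4, 6}  B2 = {1, 2, 4, 6}  B3 = {3, 4, 5, 6}
Tree: B1–B2, B1–B3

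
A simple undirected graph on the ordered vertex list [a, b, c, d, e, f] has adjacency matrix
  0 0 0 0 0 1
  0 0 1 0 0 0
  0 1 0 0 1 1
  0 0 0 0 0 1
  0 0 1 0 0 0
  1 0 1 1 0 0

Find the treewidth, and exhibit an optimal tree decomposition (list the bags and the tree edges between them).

Treewidth 1.
One optimal decomposition is:
Bags: B1 = {c, e}  B2 = {c, f}  B3 = {a, f}  B4 = {b, c}  B5 = {d, f}
Tree: B1–B2, B2–B3, B2–B4, B2–B5

Each bag holds 2 vertices, so the decomposition has width 1, which upper-bounds the treewidth. Since G has at least one edge (e.g. c–e), it is not an edgeless graph, so tw(G) ≥ 1. Combining the bounds, tw(G) = 1.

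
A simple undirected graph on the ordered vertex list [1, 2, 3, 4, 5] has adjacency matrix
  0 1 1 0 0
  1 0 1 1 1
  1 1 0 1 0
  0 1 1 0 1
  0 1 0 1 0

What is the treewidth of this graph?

A width-2 tree decomposition is:
Bags: B1 = {2, 3, 4}  B2 = {1, 2, 3}  B3 = {2, 4, 5}
Tree: B1–B2, B1–B3
The largest bag has 3 vertices, giving width 2; this decomposition certifies tw(G) ≤ 2. On the other hand G contains the 3-clique {1, 2, 3}. A clique must lie in a single bag of any decomposition, so no decomposition can have width below 2. Combining the bounds, tw(G) = 2.

2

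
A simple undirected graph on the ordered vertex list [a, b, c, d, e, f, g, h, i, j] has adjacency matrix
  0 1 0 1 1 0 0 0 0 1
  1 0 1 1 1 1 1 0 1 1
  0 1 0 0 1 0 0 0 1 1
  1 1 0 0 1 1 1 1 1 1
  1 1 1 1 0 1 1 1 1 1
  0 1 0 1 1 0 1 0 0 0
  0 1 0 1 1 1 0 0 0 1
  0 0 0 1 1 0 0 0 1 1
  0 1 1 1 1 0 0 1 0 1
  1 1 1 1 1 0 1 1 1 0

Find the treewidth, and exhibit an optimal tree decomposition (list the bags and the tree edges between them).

The largest bag has 5 vertices, giving width 4; this decomposition certifies tw(G) ≤ 4. On the other hand G contains the 5-clique {d, e, h, i, j}. A clique must lie in a single bag of any decomposition, so no decomposition can have width below 4. Therefore the treewidth is 4.

Treewidth 4.
Bags: B1 = {b, d, e, i, j}  B2 = {d, e, h, i, j}  B3 = {b, d, e, g, j}  B4 = {b, d, e, f, g}  B5 = {a, b, d, e, j}  B6 = {b, c, e, i, j}
Tree: B1–B2, B1–B3, B3–B4, B1–B5, B1–B6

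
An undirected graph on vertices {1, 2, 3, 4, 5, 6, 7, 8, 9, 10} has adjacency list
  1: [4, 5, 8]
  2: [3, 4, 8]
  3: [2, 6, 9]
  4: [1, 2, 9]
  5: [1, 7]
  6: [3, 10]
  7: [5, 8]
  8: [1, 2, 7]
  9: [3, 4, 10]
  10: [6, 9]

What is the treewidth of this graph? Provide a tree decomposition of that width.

Every bag has size at most 3, so the width is 3 − 1 = 2 and tw(G) ≤ 2. For the lower bound, G contains the cycle 7–5–1–8–7, so G is not a forest; only forests have treewidth ≤ 1, hence tw(G) ≥ 2. The upper and lower bounds meet at 2, so that is the treewidth.

Treewidth 2.
One such decomposition:
Bags: B1 = {5, 7, 8}  B2 = {1, 5, 8}  B3 = {1, 2, 8}  B4 = {1, 2, 4}  B5 = {2, 3, 4}  B6 = {3, 4, 9}  B7 = {3, 6, 9}  B8 = {6, 9, 10}
Tree: B1–B2, B2–B3, B3–B4, B4–B5, B5–B6, B6–B7, B7–B8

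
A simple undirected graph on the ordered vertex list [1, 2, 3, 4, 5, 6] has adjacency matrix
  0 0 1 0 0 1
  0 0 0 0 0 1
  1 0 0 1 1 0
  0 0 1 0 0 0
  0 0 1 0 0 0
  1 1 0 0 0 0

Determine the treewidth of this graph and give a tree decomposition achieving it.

Treewidth 1.
Bags: B1 = {1, 3}  B2 = {3, 5}  B3 = {1, 6}  B4 = {2, 6}  B5 = {3, 4}
Tree: B1–B2, B1–B3, B3–B4, B1–B5

Each bag holds 2 vertices, so the decomposition has width 1, which upper-bounds the treewidth. Any graph with an edge has treewidth ≥ 1, and G has the edge 1–3. The upper and lower bounds meet at 1, so that is the treewidth.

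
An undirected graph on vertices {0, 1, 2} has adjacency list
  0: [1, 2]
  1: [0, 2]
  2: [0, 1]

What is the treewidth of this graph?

A width-2 tree decomposition is:
Bags: B1 = {0, 1, 2}
Tree: (single bag)
A single bag containing all 3 vertices is trivially a valid decomposition of width 2. For the lower bound, the 3 vertices {0, 1, 2} are pairwise adjacent, and any tree decomposition puts a clique entirely inside one bag — forcing width ≥ 2. Therefore the treewidth is 2.

2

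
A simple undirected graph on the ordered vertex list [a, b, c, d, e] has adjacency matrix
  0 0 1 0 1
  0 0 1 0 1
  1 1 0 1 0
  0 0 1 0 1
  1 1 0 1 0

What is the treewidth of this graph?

2

A width-2 tree decomposition is:
Bags: B1 = {b, c, e}  B2 = {a, c, e}  B3 = {c, d, e}
Tree: B1–B2, B2–B3
Each bag holds 3 vertices, so the decomposition has width 2, which upper-bounds the treewidth. The edges c–b–e–a–c form a cycle, so G is not a tree and its treewidth is at least 2. The upper and lower bounds meet at 2, so that is the treewidth.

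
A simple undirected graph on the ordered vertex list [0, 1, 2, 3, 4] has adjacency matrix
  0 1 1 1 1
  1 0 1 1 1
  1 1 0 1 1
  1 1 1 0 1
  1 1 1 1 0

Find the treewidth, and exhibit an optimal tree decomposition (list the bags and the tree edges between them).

With just one bag of size 5, the width is 5 − 1 = 4, so tw(G) ≤ 4. For the lower bound, the 5 vertices {0, 1, 2, 3, 4} are pairwise adjacent, and any tree decomposition puts a clique entirely inside one bag — forcing width ≥ 4. Combining the bounds, tw(G) = 4.

Treewidth 4.
One such decomposition:
Bags: B1 = {0, 1, 2, 3, 4}
Tree: (single bag)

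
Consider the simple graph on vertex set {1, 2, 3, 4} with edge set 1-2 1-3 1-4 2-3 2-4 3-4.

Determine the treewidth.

3

A width-3 tree decomposition is:
Bags: B1 = {1, 2, 3, 4}
Tree: (single bag)
A single bag containing all 4 vertices is trivially a valid decomposition of width 3. Conversely, {1, 2, 3, 4} is a clique of size 4, and the vertices of any clique must share a bag in every tree decomposition; so some bag has ≥ 4 vertices and tw(G) ≥ 3. Combining the bounds, tw(G) = 3.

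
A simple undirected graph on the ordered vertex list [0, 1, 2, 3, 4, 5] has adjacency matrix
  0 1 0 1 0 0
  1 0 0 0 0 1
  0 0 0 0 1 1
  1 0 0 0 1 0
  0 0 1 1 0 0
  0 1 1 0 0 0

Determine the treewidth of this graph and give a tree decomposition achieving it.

Treewidth 2.
One optimal decomposition is:
Bags: B1 = {1, 2, 5}  B2 = {0, 1, 2}  B3 = {0, 2, 3}  B4 = {2, 3, 4}
Tree: B1–B2, B2–B3, B3–B4

Every bag has size at most 3, so the width is 3 − 1 = 2 and tw(G) ≤ 2. The edges 2–5–1–0–3–4–2 form a cycle, so G is not a tree and its treewidth is at least 2. Hence tw(G) = 2 exactly.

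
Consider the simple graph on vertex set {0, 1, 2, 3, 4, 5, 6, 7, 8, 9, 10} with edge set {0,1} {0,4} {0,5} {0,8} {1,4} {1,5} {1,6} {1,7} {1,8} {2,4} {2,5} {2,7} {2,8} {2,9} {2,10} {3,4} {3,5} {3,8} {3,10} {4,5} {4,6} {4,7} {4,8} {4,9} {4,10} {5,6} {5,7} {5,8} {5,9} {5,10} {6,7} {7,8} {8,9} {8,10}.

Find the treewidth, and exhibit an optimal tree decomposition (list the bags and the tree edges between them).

Treewidth 4.
One optimal decomposition is:
Bags: B1 = {2, 4, 5, 7, 8}  B2 = {2, 4, 5, 8, 10}  B3 = {1, 4, 5, 7, 8}  B4 = {0, 1, 4, 5, 8}  B5 = {1, 4, 5, 6, 7}  B6 = {2, 4, 5, 8, 9}  B7 = {3, 4, 5, 8, 10}
Tree: B1–B2, B1–B3, B3–B4, B3–B5, B1–B6, B2–B7

Every bag has size at most 5, so the width is 5 − 1 = 4 and tw(G) ≤ 4. On the other hand G contains the 5-clique {0, 1, 4, 5, 8}. A clique must lie in a single bag of any decomposition, so no decomposition can have width below 4. Combining the bounds, tw(G) = 4.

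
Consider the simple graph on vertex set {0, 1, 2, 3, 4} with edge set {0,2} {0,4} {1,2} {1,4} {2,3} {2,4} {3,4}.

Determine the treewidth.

A width-2 tree decomposition is:
Bags: B1 = {2, 3, 4}  B2 = {1, 2, 4}  B3 = {0, 2, 4}
Tree: B1–B2, B1–B3
Each bag holds 3 vertices, so the decomposition has width 2, which upper-bounds the treewidth. Conversely, {0, 2, 4} is a clique of size 3, and the vertices of any clique must share a bag in every tree decomposition; so some bag has ≥ 3 vertices and tw(G) ≥ 2. Hence tw(G) = 2 exactly.

2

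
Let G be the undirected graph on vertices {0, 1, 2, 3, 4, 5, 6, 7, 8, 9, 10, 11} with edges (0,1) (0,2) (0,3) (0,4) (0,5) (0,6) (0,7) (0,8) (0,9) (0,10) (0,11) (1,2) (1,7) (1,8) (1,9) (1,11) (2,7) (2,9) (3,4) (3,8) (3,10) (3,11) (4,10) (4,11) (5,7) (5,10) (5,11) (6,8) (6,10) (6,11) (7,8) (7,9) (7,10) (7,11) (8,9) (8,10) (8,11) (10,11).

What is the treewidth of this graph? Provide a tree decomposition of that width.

Treewidth 4.
Bags: B1 = {0, 1, 7, 8, 11}  B2 = {0, 7, 8, 10, 11}  B3 = {0, 3, 8, 10, 11}  B4 = {0, 3, 4, 10, 11}  B5 = {0, 1, 7, 8, 9}  B6 = {0, 6, 8, 10, 11}  B7 = {0, 1, 2, 7, 9}  B8 = {0, 5, 7, 10, 11}
Tree: B1–B2, B2–B3, B3–B4, B1–B5, B3–B6, B5–B7, B2–B8

Every bag has size at most 5, so the width is 5 − 1 = 4 and tw(G) ≤ 4. On the other hand G contains the 5-clique {0, 1, 7, 8, 9}. A clique must lie in a single bag of any decomposition, so no decomposition can have width below 4. Therefore the treewidth is 4.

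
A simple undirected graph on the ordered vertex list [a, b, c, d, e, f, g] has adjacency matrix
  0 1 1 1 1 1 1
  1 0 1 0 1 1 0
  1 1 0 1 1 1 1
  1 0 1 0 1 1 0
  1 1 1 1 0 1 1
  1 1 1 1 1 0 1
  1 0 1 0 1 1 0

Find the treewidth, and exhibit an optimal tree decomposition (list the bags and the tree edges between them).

Every bag has size at most 5, so the width is 5 − 1 = 4 and tw(G) ≤ 4. Conversely, {a, c, d, e, f} is a clique of size 5, and the vertices of any clique must share a bag in every tree decomposition; so some bag has ≥ 5 vertices and tw(G) ≥ 4. The upper and lower bounds meet at 4, so that is the treewidth.

Treewidth 4.
One such decomposition:
Bags: B1 = {a, c, d, e, f}  B2 = {a, b, c, e, f}  B3 = {a, c, e, f, g}
Tree: B1–B2, B1–B3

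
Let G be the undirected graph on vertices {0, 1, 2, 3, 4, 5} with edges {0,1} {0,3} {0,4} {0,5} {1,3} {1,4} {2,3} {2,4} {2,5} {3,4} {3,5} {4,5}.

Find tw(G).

A width-3 tree decomposition is:
Bags: B1 = {0, 1, 3, 4}  B2 = {0, 3, 4, 5}  B3 = {2, 3, 4, 5}
Tree: B1–B2, B2–B3
Every bag has size at most 4, so the width is 4 − 1 = 3 and tw(G) ≤ 3. For the lower bound, the 4 vertices {0, 1, 3, 4} are pairwise adjacent, and any tree decomposition puts a clique entirely inside one bag — forcing width ≥ 3. Combining the bounds, tw(G) = 3.

3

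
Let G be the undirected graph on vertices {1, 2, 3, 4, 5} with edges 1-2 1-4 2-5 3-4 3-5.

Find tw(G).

A width-2 tree decomposition is:
Bags: B1 = {3, 4, 5}  B2 = {2, 4, 5}  B3 = {1, 2, 4}
Tree: B1–B2, B2–B3
Every bag has size at most 3, so the width is 3 − 1 = 2 and tw(G) ≤ 2. For the lower bound, G contains the cycle 4–3–5–2–1–4, so G is not a forest; only forests have treewidth ≤ 1, hence tw(G) ≥ 2. Combining the bounds, tw(G) = 2.

2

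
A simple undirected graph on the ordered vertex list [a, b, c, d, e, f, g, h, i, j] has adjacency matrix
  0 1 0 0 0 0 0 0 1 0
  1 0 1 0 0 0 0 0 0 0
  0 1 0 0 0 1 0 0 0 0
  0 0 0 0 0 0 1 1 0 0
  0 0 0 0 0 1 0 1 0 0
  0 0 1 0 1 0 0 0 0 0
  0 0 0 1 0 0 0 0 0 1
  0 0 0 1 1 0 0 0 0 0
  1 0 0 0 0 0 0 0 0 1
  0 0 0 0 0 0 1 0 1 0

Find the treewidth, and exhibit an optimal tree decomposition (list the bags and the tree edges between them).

Treewidth 2.
Bags: B1 = {b, c, f}  B2 = {a, b, f}  B3 = {a, f, i}  B4 = {f, i, j}  B5 = {f, g, j}  B6 = {d, f, g}  B7 = {d, f, h}  B8 = {e, f, h}
Tree: B1–B2, B2–B3, B3–B4, B4–B5, B5–B6, B6–B7, B7–B8

The largest bag has 3 vertices, giving width 2; this decomposition certifies tw(G) ≤ 2. Since f–c–b–a–i–j–g–d–h–e–f is a cycle in G, G is not acyclic. Forests are exactly the graphs of treewidth ≤ 1, so tw(G) ≥ 2. Therefore the treewidth is 2.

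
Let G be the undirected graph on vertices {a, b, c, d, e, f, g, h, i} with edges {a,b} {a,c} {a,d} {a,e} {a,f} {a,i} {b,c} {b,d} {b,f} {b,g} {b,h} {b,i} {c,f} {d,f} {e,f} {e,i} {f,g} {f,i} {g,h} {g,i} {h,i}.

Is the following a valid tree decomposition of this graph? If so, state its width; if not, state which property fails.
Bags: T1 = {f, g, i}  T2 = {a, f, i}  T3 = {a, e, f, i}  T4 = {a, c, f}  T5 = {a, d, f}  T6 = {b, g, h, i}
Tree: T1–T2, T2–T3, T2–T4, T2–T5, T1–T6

A tree decomposition must satisfy three properties: every vertex lies in some bag; for every edge, both endpoints lie together in some bag; and for every vertex, the bags containing it form a connected subtree. Here edge (b,f) lies in no bag, so the decomposition is invalid.

No — edge (b,f) lies in no bag.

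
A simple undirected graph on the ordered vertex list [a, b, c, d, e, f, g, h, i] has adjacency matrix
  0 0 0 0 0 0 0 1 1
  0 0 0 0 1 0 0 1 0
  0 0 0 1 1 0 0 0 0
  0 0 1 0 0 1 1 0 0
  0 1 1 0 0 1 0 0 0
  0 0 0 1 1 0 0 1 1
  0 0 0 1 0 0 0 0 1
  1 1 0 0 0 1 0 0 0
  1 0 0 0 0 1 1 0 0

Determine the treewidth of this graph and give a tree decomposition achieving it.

The largest bag has 4 vertices, giving width 3; this decomposition certifies tw(G) ≤ 3. For the lower bound: the 4 vertex sets {a,g,i}, {d}, {f}, {b,c,e,h} are disjoint, each induces a connected subgraph, and every pair is joined by at least one edge of G. Contracting each set to a single vertex therefore yields K_{4} as a minor, and since treewidth is minor-monotone, tw(G) ≥ tw(K_{4}) = 3. The upper and lower bounds meet at 3, so that is the treewidth.

Treewidth 3.
One such decomposition:
Bags: B1 = {a, d, g, i}  B2 = {a, d, f, i}  B3 = {a, d, f, h}  B4 = {c, d, f, h}  B5 = {c, e, f, h}  B6 = {b, c, e, h}
Tree: B1–B2, B2–B3, B3–B4, B4–B5, B5–B6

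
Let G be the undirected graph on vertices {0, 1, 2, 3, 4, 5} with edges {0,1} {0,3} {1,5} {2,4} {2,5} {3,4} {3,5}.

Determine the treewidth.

2

A width-2 tree decomposition is:
Bags: B1 = {2, 3, 4}  B2 = {2, 3, 5}  B3 = {0, 3, 5}  B4 = {0, 1, 5}
Tree: B1–B2, B2–B3, B3–B4
Every bag has size at most 3, so the width is 3 − 1 = 2 and tw(G) ≤ 2. The edges 4–2–5–3–4 form a cycle, so G is not a tree and its treewidth is at least 2. Hence tw(G) = 2 exactly.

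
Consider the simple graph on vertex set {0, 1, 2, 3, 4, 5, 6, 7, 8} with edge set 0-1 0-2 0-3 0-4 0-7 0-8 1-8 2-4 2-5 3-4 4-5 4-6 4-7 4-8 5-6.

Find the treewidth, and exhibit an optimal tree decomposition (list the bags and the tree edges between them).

Treewidth 2.
One such decomposition:
Bags: B1 = {0, 1, 8}  B2 = {0, 4, 8}  B3 = {0, 2, 4}  B4 = {0, 4, 7}  B5 = {0, 3, 4}  B6 = {2, 4, 5}  B7 = {4, 5, 6}
Tree: B1–B2, B2–B3, B2–B4, B3–B5, B3–B6, B6–B7

The largest bag has 3 vertices, giving width 2; this decomposition certifies tw(G) ≤ 2. On the other hand G contains the 3-clique {0, 1, 8}. A clique must lie in a single bag of any decomposition, so no decomposition can have width below 2. The upper and lower bounds meet at 2, so that is the treewidth.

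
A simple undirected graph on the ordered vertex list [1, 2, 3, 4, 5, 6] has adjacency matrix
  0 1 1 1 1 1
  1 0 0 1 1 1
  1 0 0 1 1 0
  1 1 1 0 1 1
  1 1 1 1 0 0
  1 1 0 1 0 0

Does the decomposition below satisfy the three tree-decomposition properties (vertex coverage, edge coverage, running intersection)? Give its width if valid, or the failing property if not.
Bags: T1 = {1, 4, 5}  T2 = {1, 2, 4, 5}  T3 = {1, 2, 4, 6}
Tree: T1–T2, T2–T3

No — vertex 3 appears in no bag.

A tree decomposition must satisfy three properties: every vertex lies in some bag; for every edge, both endpoints lie together in some bag; and for every vertex, the bags containing it form a connected subtree. Here vertex 3 appears in no bag, so the decomposition is invalid.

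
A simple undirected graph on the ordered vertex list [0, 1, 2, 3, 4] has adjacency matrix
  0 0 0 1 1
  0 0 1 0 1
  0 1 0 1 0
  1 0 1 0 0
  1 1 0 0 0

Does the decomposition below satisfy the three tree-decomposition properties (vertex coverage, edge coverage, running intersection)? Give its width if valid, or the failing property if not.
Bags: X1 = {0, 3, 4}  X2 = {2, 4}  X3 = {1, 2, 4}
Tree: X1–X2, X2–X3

No — edge (3,2) lies in no bag.

A tree decomposition must satisfy three properties: every vertex lies in some bag; for every edge, both endpoints lie together in some bag; and for every vertex, the bags containing it form a connected subtree. Here edge (3,2) lies in no bag, so the decomposition is invalid.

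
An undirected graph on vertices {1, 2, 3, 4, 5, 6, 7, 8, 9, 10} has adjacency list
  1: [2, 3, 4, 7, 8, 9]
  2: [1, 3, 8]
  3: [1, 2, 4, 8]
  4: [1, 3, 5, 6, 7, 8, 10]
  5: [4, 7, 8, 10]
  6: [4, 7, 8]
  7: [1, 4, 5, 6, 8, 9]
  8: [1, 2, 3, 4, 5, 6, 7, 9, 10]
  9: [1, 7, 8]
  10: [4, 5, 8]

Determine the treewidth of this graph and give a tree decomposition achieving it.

Treewidth 3.
One optimal decomposition is:
Bags: B1 = {1, 4, 7, 8}  B2 = {4, 6, 7, 8}  B3 = {1, 3, 4, 8}  B4 = {1, 2, 3, 8}  B5 = {4, 5, 7, 8}  B6 = {1, 7, 8, 9}  B7 = {4, 5, 8, 10}
Tree: B1–B2, B1–B3, B3–B4, B2–B5, B1–B6, B5–B7

Every bag has size at most 4, so the width is 4 − 1 = 3 and tw(G) ≤ 3. For the lower bound, the 4 vertices {1, 7, 8, 9} are pairwise adjacent, and any tree decomposition puts a clique entirely inside one bag — forcing width ≥ 3. The upper and lower bounds meet at 3, so that is the treewidth.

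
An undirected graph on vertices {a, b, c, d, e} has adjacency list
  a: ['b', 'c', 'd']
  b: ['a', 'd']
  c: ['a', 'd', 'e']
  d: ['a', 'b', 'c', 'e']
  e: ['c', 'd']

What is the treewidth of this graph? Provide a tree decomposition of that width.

Treewidth 2.
One such decomposition:
Bags: B1 = {c, d, e}  B2 = {a, c, d}  B3 = {a, b, d}
Tree: B1–B2, B2–B3

The largest bag has 3 vertices, giving width 2; this decomposition certifies tw(G) ≤ 2. For the lower bound, the 3 vertices {c, d, e} are pairwise adjacent, and any tree decomposition puts a clique entirely inside one bag — forcing width ≥ 2. Combining the bounds, tw(G) = 2.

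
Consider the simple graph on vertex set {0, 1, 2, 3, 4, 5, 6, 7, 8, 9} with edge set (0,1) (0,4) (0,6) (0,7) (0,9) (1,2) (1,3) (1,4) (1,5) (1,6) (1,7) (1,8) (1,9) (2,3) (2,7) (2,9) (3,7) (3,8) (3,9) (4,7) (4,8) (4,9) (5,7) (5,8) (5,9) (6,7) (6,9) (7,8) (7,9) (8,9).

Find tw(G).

A width-4 tree decomposition is:
Bags: B1 = {1, 3, 7, 8, 9}  B2 = {1, 4, 7, 8, 9}  B3 = {0, 1, 4, 7, 9}  B4 = {1, 2, 3, 7, 9}  B5 = {1, 5, 7, 8, 9}  B6 = {0, 1, 6, 7, 9}
Tree: B1–B2, B2–B3, B1–B4, B2–B5, B3–B6
Every bag has size at most 5, so the width is 5 − 1 = 4 and tw(G) ≤ 4. On the other hand G contains the 5-clique {0, 1, 4, 7, 9}. A clique must lie in a single bag of any decomposition, so no decomposition can have width below 4. Therefore the treewidth is 4.

4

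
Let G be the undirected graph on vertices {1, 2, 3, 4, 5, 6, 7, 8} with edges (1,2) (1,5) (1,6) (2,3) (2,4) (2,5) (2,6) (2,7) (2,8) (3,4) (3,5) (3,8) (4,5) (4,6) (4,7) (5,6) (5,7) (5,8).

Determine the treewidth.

A width-3 tree decomposition is:
Bags: B1 = {2, 4, 5, 7}  B2 = {2, 4, 5, 6}  B3 = {2, 3, 4, 5}  B4 = {1, 2, 5, 6}  B5 = {2, 3, 5, 8}
Tree: B1–B2, B2–B3, B2–B4, B3–B5
Every bag has size at most 4, so the width is 4 − 1 = 3 and tw(G) ≤ 3. For the lower bound, the 4 vertices {2, 3, 5, 8} are pairwise adjacent, and any tree decomposition puts a clique entirely inside one bag — forcing width ≥ 3. The upper and lower bounds meet at 3, so that is the treewidth.

3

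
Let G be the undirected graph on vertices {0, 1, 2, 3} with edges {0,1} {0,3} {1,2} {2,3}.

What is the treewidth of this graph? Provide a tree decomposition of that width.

Each bag holds 3 vertices, so the decomposition has width 2, which upper-bounds the treewidth. The edges 3–0–1–2–3 form a cycle, so G is not a tree and its treewidth is at least 2. Therefore the treewidth is 2.

Treewidth 2.
Bags: B1 = {0, 1, 3}  B2 = {1, 2, 3}
Tree: B1–B2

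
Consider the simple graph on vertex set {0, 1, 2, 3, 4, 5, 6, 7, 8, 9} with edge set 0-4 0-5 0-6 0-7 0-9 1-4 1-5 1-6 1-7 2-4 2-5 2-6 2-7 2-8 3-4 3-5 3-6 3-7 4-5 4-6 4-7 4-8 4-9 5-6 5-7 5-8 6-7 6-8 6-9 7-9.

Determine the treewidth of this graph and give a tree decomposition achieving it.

Each bag holds 5 vertices, so the decomposition has width 4, which upper-bounds the treewidth. For the lower bound, the 5 vertices {0, 4, 6, 7, 9} are pairwise adjacent, and any tree decomposition puts a clique entirely inside one bag — forcing width ≥ 4. Combining the bounds, tw(G) = 4.

Treewidth 4.
Bags: B1 = {2, 4, 5, 6, 7}  B2 = {0, 4, 5, 6, 7}  B3 = {1, 4, 5, 6, 7}  B4 = {3, 4, 5, 6, 7}  B5 = {2, 4, 5, 6, 8}  B6 = {0, 4, 6, 7, 9}
Tree: B1–B2, B2–B3, B2–B4, B1–B5, B2–B6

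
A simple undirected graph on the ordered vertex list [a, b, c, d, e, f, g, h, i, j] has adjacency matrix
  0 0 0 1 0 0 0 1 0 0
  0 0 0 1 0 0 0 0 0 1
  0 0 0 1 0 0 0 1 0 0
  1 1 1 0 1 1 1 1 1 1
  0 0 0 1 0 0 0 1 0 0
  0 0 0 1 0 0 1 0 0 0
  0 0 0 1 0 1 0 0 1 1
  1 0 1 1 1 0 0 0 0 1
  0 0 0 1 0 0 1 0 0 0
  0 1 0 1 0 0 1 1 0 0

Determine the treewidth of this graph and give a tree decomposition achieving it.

Treewidth 2.
One such decomposition:
Bags: B1 = {d, h, j}  B2 = {b, d, j}  B3 = {d, e, h}  B4 = {a, d, h}  B5 = {d, g, j}  B6 = {c, d, h}  B7 = {d, g, i}  B8 = {d, f, g}
Tree: B1–B2, B1–B3, B3–B4, B1–B5, B4–B6, B5–B7, B5–B8

The largest bag has 3 vertices, giving width 2; this decomposition certifies tw(G) ≤ 2. Conversely, {d, f, g} is a clique of size 3, and the vertices of any clique must share a bag in every tree decomposition; so some bag has ≥ 3 vertices and tw(G) ≥ 2. Combining the bounds, tw(G) = 2.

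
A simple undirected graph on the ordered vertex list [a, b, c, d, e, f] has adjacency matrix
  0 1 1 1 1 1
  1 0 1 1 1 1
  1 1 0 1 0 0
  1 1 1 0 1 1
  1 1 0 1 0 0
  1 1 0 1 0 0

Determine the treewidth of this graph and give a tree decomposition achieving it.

Treewidth 3.
Bags: B1 = {a, b, d, e}  B2 = {a, b, d, f}  B3 = {a, b, c, d}
Tree: B1–B2, B1–B3

The largest bag has 4 vertices, giving width 3; this decomposition certifies tw(G) ≤ 3. For the lower bound, the 4 vertices {a, b, d, e} are pairwise adjacent, and any tree decomposition puts a clique entirely inside one bag — forcing width ≥ 3. Hence tw(G) = 3 exactly.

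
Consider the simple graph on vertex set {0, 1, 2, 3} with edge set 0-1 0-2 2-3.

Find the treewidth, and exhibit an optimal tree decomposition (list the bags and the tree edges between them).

Every bag has size at most 2, so the width is 2 − 1 = 1 and tw(G) ≤ 1. Since G has at least one edge (e.g. 0–2), it is not an edgeless graph, so tw(G) ≥ 1. Hence tw(G) = 1 exactly.

Treewidth 1.
Bags: B1 = {0, 2}  B2 = {2, 3}  B3 = {0, 1}
Tree: B1–B2, B1–B3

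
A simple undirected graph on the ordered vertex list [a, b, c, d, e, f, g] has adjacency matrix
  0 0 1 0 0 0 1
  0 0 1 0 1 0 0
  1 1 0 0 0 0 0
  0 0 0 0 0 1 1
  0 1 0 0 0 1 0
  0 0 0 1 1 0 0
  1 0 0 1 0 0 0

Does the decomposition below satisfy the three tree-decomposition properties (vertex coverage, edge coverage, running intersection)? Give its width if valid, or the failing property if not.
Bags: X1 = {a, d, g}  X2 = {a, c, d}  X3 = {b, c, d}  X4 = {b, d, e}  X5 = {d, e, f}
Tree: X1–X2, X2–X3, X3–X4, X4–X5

Checking the three conditions: (i) the bags cover all of {a, b, c, d, e, f, g}; (ii) for each edge, some bag contains both endpoints; (iii) the bags containing any fixed vertex form a subtree. All hold, so the decomposition is valid with width 3 − 1 = 2.

Yes; width 2.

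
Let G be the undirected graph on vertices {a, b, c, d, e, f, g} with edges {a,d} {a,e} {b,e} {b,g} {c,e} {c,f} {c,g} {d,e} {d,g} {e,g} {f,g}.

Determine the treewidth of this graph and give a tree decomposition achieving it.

Treewidth 2.
One optimal decomposition is:
Bags: B1 = {d, e, g}  B2 = {c, e, g}  B3 = {a, d, e}  B4 = {c, f, g}  B5 = {b, e, g}
Tree: B1–B2, B1–B3, B2–B4, B2–B5

Every bag has size at most 3, so the width is 3 − 1 = 2 and tw(G) ≤ 2. For the lower bound, the 3 vertices {d, e, g} are pairwise adjacent, and any tree decomposition puts a clique entirely inside one bag — forcing width ≥ 2. Therefore the treewidth is 2.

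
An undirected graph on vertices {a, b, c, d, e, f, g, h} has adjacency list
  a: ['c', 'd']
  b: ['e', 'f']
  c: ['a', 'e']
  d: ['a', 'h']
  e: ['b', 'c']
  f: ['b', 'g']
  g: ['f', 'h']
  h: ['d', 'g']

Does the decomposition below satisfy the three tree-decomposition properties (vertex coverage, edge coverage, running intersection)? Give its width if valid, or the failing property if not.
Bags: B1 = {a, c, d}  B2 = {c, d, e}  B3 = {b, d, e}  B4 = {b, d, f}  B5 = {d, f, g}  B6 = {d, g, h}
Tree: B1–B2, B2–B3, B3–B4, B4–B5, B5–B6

Vertex coverage: the bags together contain {a, b, c, d, e, f, g, h}, the full vertex set. Edge coverage: each edge of G has both endpoints in at least one bag. Running intersection: for every vertex, the bags containing it form a connected subtree. All three properties hold, so this is a valid tree decomposition of width max|bag| − 1 = 2, and hence tw(G) ≤ 2.

Yes; width 2.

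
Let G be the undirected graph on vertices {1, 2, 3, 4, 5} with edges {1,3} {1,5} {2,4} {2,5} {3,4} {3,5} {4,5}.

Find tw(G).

2

A width-2 tree decomposition is:
Bags: B1 = {3, 4, 5}  B2 = {2, 4, 5}  B3 = {1, 3, 5}
Tree: B1–B2, B1–B3
The largest bag has 3 vertices, giving width 2; this decomposition certifies tw(G) ≤ 2. For the lower bound, the 3 vertices {2, 4, 5} are pairwise adjacent, and any tree decomposition puts a clique entirely inside one bag — forcing width ≥ 2. The upper and lower bounds meet at 2, so that is the treewidth.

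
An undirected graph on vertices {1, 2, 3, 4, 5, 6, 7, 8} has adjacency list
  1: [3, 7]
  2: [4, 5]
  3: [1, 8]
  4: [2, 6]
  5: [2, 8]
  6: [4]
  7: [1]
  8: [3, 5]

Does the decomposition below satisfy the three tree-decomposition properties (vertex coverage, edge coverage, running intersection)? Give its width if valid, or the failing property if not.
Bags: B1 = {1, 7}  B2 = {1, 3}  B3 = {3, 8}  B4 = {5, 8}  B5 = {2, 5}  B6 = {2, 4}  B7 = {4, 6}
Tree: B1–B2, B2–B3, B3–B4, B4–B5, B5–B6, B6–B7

Every vertex of G appears in some bag (union = {1, 2, 3, 4, 5, 6, 7, 8}); every edge is covered by a bag; and for each vertex v the set of bags containing v is connected in the bag tree. The decomposition is therefore valid. The largest bag has 2 vertices, so the width is 1.

Yes; width 1.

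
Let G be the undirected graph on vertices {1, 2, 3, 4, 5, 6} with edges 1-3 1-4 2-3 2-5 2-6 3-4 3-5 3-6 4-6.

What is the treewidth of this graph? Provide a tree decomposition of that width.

The largest bag has 3 vertices, giving width 2; this decomposition certifies tw(G) ≤ 2. For the lower bound, the 3 vertices {1, 3, 4} are pairwise adjacent, and any tree decomposition puts a clique entirely inside one bag — forcing width ≥ 2. Combining the bounds, tw(G) = 2.

Treewidth 2.
One optimal decomposition is:
Bags: B1 = {2, 3, 6}  B2 = {3, 4, 6}  B3 = {1, 3, 4}  B4 = {2, 3, 5}
Tree: B1–B2, B2–B3, B1–B4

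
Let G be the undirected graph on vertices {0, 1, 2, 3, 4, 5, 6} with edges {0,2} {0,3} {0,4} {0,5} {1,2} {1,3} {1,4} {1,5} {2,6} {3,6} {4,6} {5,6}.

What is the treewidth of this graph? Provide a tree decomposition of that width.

Treewidth 3.
One such decomposition:
Bags: B1 = {0, 1, 5, 6}  B2 = {0, 1, 3, 6}  B3 = {0, 1, 2, 6}  B4 = {0, 1, 4, 6}
Tree: B1–B2, B2–B3, B3–B4

The largest bag has 4 vertices, giving width 3; this decomposition certifies tw(G) ≤ 3. For the lower bound: the 4 vertex sets {5,6}, {1,3}, {0}, {2} are disjoint, each induces a connected subgraph, and every pair is joined by at least one edge of G. Contracting each set to a single vertex therefore yields K_{4} as a minor, and since treewidth is minor-monotone, tw(G) ≥ tw(K_{4}) = 3. The upper and lower bounds meet at 3, so that is the treewidth.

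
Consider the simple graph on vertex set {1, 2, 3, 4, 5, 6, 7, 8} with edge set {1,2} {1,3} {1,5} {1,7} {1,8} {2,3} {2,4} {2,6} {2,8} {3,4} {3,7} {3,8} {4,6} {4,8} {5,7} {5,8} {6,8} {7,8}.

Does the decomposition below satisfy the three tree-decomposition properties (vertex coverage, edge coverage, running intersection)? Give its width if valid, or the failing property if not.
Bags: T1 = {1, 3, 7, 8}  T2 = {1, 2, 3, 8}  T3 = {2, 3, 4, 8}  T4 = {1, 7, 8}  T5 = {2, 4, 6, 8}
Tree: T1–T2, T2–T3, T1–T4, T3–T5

No — vertex 5 appears in no bag.

A tree decomposition must satisfy three properties: every vertex lies in some bag; for every edge, both endpoints lie together in some bag; and for every vertex, the bags containing it form a connected subtree. Here vertex 5 appears in no bag, so the decomposition is invalid.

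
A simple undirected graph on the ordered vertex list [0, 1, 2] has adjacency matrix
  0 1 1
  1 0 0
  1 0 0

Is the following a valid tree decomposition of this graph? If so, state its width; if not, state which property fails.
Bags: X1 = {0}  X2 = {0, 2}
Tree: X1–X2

No — vertex 1 appears in no bag.

A tree decomposition must satisfy three properties: every vertex lies in some bag; for every edge, both endpoints lie together in some bag; and for every vertex, the bags containing it form a connected subtree. Here vertex 1 appears in no bag, so the decomposition is invalid.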